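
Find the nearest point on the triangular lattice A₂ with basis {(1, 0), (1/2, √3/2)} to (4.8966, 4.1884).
(4.5, 4.33)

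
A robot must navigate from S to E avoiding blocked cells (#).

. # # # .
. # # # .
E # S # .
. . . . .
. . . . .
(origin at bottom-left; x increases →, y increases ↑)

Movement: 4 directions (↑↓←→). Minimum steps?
4
(one shortest path: (2, 2) → (2, 1) → (1, 1) → (0, 1) → (0, 2))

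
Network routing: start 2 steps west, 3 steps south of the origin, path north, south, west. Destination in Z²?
(-3, -3)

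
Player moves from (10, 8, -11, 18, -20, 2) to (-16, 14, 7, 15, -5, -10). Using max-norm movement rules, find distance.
26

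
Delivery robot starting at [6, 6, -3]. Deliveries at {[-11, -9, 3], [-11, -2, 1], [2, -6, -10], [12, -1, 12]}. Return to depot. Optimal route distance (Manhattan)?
124
(one optimal route: (6, 6, -3) → (2, -6, -10) → (-11, -9, 3) → (-11, -2, 1) → (12, -1, 12) → (6, 6, -3))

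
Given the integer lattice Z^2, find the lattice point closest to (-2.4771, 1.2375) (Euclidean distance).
(-2, 1)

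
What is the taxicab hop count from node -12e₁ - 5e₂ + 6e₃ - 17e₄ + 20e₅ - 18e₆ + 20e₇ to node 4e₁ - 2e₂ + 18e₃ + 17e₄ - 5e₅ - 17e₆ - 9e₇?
120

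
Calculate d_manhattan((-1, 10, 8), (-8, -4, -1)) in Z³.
30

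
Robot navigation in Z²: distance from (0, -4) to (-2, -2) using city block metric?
4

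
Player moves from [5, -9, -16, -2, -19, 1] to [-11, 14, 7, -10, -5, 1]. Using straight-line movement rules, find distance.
39.6737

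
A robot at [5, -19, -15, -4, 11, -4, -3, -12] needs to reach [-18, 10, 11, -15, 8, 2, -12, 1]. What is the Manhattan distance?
120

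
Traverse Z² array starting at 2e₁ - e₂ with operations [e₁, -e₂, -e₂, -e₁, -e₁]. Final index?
(1, -3)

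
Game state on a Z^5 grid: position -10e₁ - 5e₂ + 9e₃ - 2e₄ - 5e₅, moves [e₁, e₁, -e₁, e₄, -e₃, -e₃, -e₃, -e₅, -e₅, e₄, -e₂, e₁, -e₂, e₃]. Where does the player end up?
(-8, -7, 7, 0, -7)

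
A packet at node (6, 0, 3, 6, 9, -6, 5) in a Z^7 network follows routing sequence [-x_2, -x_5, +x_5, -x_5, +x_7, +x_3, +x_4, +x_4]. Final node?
(6, -1, 4, 8, 8, -6, 6)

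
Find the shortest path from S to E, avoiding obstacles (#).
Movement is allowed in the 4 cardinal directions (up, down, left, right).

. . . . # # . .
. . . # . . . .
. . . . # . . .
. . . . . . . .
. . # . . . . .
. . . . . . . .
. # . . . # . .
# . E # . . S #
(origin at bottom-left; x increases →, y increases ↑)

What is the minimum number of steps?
6
(one shortest path: (6, 0) → (5, 0) → (4, 0) → (4, 1) → (3, 1) → (2, 1) → (2, 0))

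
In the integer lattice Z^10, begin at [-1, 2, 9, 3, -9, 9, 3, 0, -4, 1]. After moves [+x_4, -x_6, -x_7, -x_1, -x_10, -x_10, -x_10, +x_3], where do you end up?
(-2, 2, 10, 4, -9, 8, 2, 0, -4, -2)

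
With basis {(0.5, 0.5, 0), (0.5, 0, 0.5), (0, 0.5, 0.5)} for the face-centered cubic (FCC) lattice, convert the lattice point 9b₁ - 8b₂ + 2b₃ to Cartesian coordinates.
(0.5, 5.5, -3)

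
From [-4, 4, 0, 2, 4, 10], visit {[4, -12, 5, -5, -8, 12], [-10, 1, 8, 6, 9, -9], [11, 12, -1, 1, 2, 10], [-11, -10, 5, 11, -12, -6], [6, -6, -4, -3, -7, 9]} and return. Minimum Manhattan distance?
234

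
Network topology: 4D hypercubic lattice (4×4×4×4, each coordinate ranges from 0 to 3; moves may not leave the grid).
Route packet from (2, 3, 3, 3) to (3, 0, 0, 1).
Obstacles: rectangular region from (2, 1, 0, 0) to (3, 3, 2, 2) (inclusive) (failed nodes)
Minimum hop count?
9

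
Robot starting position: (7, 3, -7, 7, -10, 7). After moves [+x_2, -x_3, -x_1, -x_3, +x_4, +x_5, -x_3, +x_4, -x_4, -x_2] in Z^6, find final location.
(6, 3, -10, 8, -9, 7)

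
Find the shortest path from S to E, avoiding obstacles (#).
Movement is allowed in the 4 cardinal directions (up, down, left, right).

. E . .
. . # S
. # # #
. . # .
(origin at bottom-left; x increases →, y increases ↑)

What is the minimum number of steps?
3
(one shortest path: (3, 2) → (3, 3) → (2, 3) → (1, 3))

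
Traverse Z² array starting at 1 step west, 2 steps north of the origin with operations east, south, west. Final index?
(-1, 1)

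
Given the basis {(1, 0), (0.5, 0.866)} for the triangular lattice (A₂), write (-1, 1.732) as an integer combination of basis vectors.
-2b₁ + 2b₂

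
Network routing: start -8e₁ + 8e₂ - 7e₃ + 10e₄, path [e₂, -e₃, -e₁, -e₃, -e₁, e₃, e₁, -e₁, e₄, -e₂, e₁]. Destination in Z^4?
(-9, 8, -8, 11)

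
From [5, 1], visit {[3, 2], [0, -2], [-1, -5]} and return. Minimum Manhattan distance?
26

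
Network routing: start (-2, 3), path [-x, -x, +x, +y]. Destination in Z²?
(-3, 4)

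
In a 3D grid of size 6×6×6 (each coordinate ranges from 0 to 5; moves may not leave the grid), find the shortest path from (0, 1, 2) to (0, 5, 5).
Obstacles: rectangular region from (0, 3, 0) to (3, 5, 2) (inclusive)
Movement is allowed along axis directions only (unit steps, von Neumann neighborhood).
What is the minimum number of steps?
7
(one shortest path: (0, 1, 2) → (0, 2, 2) → (0, 2, 3) → (0, 3, 3) → (0, 4, 3) → (0, 5, 3) → (0, 5, 4) → (0, 5, 5))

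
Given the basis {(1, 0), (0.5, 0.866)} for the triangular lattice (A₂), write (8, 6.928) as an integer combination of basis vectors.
4b₁ + 8b₂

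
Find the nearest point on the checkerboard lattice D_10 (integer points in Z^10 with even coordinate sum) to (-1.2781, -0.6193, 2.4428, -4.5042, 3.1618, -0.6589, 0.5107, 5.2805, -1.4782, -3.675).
(-1, -1, 2, -5, 3, -1, 1, 5, -1, -4)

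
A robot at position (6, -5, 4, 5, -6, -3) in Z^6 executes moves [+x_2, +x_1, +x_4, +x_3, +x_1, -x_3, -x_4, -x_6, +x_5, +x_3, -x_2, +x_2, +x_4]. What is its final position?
(8, -4, 5, 6, -5, -4)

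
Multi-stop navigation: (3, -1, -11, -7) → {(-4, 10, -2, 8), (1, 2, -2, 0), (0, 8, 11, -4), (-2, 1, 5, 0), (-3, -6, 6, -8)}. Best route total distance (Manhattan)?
106
(one optimal route: (3, -1, -11, -7) → (1, 2, -2, 0) → (-2, 1, 5, 0) → (-3, -6, 6, -8) → (0, 8, 11, -4) → (-4, 10, -2, 8))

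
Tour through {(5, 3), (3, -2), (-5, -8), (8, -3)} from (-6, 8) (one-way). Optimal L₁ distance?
45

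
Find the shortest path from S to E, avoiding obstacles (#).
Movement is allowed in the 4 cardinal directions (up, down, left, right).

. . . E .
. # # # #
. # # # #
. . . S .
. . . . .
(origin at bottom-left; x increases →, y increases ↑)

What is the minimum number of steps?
9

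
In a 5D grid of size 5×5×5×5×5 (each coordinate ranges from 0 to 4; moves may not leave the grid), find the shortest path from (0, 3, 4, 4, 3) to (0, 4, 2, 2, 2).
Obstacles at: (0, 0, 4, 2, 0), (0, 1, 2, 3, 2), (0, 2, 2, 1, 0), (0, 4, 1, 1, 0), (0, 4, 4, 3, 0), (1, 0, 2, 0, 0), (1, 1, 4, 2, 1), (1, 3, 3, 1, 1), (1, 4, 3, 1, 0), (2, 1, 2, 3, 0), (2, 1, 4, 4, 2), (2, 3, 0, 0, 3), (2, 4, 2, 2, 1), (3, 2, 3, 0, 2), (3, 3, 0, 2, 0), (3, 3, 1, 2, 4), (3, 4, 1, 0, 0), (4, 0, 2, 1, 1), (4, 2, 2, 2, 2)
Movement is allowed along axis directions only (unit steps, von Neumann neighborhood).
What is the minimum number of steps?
6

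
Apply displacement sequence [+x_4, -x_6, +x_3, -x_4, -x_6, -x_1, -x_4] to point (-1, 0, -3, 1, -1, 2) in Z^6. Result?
(-2, 0, -2, 0, -1, 0)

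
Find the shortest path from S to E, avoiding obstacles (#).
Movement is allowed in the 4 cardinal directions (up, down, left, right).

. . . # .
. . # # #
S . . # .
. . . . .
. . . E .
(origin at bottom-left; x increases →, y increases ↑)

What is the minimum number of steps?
5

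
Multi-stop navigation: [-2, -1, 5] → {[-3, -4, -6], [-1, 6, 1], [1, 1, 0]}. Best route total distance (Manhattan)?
35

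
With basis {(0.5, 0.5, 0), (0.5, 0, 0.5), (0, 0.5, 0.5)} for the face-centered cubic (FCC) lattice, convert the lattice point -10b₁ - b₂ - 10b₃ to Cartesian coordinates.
(-5.5, -10, -5.5)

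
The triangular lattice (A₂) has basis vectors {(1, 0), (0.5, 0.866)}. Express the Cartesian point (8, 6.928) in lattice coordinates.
4b₁ + 8b₂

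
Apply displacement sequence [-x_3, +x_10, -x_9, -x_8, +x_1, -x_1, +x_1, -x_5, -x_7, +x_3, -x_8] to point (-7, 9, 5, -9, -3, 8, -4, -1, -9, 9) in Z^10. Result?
(-6, 9, 5, -9, -4, 8, -5, -3, -10, 10)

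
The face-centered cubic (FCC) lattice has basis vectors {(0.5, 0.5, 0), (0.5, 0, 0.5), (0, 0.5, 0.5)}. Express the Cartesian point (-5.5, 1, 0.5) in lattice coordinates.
-5b₁ - 6b₂ + 7b₃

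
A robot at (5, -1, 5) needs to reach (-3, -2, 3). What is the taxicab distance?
11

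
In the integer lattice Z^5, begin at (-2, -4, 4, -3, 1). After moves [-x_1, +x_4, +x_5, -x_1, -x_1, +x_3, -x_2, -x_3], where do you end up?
(-5, -5, 4, -2, 2)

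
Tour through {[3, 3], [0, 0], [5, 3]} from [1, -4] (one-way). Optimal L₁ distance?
13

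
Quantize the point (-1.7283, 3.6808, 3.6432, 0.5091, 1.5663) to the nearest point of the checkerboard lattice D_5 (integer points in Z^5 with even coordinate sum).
(-2, 4, 4, 0, 2)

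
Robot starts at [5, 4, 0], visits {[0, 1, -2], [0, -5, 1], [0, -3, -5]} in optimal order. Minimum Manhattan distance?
25
(one optimal route: (5, 4, 0) → (0, 1, -2) → (0, -3, -5) → (0, -5, 1))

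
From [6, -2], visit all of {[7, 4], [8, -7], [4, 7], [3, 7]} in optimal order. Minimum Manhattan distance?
26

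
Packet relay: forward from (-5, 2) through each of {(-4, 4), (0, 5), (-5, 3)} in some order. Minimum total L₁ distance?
8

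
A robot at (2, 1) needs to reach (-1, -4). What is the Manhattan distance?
8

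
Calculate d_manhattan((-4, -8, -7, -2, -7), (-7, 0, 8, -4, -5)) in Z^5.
30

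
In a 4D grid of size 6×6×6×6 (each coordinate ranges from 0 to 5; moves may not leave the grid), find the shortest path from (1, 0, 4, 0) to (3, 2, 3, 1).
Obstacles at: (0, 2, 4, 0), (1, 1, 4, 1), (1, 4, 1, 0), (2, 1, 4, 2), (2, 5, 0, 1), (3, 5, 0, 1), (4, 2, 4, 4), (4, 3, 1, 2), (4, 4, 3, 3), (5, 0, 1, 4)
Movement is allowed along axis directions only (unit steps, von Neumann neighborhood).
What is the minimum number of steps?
6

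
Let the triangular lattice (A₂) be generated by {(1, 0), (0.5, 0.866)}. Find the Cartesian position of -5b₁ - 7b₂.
(-8.5, -6.062)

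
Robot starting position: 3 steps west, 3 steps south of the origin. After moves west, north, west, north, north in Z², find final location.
(-5, 0)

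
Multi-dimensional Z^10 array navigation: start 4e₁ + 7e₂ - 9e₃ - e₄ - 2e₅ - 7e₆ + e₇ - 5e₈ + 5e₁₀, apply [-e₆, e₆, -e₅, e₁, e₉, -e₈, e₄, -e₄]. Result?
(5, 7, -9, -1, -3, -7, 1, -6, 1, 5)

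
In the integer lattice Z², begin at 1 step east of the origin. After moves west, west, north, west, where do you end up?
(-2, 1)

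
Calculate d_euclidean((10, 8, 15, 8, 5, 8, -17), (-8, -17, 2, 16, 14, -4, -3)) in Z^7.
40.0375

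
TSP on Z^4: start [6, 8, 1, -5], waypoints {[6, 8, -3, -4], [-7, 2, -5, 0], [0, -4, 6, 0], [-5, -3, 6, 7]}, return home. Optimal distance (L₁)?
96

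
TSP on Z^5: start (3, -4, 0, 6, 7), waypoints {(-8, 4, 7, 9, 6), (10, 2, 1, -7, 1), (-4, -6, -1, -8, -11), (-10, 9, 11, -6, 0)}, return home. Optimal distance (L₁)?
178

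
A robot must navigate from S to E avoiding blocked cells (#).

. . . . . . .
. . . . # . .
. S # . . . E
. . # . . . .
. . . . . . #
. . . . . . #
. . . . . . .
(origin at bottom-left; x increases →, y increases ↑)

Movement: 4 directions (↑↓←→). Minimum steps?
7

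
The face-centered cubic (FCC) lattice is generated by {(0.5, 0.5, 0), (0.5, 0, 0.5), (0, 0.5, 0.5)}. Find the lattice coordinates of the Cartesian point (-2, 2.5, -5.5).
6b₁ - 10b₂ - b₃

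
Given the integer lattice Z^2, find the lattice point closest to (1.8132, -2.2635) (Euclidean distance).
(2, -2)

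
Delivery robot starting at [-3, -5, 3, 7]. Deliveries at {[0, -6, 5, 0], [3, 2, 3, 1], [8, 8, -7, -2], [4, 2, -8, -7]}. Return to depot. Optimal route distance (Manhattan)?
104
(one optimal route: (-3, -5, 3, 7) → (0, -6, 5, 0) → (8, 8, -7, -2) → (4, 2, -8, -7) → (3, 2, 3, 1) → (-3, -5, 3, 7))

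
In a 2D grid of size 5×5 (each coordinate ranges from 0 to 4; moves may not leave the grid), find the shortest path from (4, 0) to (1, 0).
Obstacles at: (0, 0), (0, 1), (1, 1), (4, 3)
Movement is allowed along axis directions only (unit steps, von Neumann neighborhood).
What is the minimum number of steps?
3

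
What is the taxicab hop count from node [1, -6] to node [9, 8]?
22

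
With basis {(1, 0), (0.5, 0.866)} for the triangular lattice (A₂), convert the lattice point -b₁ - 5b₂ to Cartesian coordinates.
(-3.5, -4.33)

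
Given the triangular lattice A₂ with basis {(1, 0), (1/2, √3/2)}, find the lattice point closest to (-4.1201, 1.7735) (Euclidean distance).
(-4, 1.732)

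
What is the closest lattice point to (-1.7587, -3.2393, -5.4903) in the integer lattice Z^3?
(-2, -3, -5)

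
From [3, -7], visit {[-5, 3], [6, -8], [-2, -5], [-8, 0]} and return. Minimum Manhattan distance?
50
(one optimal route: (3, -7) → (-5, 3) → (-8, 0) → (-2, -5) → (6, -8) → (3, -7))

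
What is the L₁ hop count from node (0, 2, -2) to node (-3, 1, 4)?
10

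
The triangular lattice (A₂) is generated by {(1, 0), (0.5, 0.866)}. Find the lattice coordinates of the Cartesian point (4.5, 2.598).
3b₁ + 3b₂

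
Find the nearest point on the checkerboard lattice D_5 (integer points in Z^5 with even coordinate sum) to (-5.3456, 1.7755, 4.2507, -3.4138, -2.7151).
(-5, 2, 4, -4, -3)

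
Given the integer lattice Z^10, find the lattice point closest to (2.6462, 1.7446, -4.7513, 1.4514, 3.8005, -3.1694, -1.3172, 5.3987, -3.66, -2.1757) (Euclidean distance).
(3, 2, -5, 1, 4, -3, -1, 5, -4, -2)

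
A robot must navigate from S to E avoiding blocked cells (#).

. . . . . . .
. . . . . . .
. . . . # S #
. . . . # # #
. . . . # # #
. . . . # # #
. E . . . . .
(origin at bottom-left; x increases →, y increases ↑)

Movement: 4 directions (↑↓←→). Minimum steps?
10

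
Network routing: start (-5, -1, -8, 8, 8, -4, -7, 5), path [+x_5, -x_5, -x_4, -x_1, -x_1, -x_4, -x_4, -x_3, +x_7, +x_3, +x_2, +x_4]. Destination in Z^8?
(-7, 0, -8, 6, 8, -4, -6, 5)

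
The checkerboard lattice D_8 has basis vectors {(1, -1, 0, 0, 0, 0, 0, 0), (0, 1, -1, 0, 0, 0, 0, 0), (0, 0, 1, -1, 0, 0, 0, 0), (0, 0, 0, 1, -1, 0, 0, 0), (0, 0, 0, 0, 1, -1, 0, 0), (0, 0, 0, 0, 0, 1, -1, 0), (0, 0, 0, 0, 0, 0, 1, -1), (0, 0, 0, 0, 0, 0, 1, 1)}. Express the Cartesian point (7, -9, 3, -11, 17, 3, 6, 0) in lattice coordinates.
7b₁ - 2b₂ + b₃ - 10b₄ + 7b₅ + 10b₆ + 8b₇ + 8b₈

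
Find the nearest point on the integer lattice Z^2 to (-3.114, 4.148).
(-3, 4)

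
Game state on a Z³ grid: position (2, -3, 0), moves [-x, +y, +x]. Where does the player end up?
(2, -2, 0)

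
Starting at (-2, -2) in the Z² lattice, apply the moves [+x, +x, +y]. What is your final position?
(0, -1)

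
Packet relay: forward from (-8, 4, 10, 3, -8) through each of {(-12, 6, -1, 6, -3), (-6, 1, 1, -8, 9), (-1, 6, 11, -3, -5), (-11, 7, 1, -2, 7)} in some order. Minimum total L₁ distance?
94
(one optimal route: (-8, 4, 10, 3, -8) → (-1, 6, 11, -3, -5) → (-12, 6, -1, 6, -3) → (-11, 7, 1, -2, 7) → (-6, 1, 1, -8, 9))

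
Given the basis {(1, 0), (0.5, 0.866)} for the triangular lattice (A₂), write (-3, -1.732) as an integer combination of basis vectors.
-2b₁ - 2b₂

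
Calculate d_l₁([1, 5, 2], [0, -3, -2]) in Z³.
13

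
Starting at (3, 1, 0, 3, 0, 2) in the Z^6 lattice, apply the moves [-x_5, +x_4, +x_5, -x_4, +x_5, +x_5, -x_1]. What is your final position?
(2, 1, 0, 3, 2, 2)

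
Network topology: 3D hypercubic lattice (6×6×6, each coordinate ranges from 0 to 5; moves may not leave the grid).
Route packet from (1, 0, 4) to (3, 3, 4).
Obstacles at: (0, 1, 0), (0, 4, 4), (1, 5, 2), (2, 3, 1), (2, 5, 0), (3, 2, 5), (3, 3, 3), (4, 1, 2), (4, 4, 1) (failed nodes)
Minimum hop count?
5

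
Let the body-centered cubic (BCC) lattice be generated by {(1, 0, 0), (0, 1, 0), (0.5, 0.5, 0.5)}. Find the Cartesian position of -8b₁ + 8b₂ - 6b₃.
(-11, 5, -3)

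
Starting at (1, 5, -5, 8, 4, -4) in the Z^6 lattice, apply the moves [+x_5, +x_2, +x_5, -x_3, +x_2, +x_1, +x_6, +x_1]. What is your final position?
(3, 7, -6, 8, 6, -3)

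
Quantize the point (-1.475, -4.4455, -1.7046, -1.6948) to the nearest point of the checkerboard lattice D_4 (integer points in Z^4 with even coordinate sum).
(-2, -4, -2, -2)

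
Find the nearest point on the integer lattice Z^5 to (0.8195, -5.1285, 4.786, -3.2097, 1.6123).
(1, -5, 5, -3, 2)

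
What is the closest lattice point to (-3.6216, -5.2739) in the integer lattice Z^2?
(-4, -5)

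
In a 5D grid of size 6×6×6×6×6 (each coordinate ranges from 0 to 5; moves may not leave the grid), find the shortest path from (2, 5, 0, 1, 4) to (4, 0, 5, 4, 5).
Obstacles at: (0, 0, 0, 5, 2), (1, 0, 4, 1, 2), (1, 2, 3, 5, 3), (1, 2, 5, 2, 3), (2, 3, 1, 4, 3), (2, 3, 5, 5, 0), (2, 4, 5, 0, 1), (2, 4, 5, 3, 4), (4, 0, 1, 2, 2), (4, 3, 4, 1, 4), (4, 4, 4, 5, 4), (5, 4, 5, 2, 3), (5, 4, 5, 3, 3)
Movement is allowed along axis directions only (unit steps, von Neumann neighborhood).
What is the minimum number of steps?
16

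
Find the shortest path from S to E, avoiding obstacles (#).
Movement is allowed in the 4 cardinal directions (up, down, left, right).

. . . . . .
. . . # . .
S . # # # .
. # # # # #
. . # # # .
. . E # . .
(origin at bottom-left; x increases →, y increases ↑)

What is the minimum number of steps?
5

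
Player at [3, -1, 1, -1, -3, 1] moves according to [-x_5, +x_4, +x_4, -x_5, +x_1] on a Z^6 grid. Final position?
(4, -1, 1, 1, -5, 1)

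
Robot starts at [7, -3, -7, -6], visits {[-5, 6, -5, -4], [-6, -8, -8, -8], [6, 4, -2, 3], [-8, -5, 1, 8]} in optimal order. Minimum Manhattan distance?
97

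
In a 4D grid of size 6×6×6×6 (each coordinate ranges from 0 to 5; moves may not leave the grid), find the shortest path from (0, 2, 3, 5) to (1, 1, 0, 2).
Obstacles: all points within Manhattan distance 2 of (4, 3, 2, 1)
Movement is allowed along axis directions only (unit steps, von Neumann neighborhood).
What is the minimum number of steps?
8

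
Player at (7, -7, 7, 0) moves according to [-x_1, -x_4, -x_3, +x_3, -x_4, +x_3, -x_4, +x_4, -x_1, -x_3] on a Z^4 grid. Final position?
(5, -7, 7, -2)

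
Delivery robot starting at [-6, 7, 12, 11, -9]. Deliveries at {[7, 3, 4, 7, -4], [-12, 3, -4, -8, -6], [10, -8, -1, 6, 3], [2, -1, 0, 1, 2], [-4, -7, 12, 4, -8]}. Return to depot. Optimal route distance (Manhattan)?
194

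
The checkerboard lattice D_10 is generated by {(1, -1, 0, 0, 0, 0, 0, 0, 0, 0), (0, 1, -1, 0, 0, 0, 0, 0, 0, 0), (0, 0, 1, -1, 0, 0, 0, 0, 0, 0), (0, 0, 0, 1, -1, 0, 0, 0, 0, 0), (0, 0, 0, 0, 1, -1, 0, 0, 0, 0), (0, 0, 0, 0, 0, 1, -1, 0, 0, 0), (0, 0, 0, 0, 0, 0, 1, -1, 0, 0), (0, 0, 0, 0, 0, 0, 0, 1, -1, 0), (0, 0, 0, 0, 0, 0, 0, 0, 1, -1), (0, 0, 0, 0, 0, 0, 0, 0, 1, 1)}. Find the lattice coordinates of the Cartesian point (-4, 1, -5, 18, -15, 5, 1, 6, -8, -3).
-4b₁ - 3b₂ - 8b₃ + 10b₄ - 5b₅ + b₇ + 7b₈ + b₉ - 2b₁₀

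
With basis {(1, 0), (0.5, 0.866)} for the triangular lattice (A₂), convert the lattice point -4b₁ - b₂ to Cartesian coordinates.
(-4.5, -0.866)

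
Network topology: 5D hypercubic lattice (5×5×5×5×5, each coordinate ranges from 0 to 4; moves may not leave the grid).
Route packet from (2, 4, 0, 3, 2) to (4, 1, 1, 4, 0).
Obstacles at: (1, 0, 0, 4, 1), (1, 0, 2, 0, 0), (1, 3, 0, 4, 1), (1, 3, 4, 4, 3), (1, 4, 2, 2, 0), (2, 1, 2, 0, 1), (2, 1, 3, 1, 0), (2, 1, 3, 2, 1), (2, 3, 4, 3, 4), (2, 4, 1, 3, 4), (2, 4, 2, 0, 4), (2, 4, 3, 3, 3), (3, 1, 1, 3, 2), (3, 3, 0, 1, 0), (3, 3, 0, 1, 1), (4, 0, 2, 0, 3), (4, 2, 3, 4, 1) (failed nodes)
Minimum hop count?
9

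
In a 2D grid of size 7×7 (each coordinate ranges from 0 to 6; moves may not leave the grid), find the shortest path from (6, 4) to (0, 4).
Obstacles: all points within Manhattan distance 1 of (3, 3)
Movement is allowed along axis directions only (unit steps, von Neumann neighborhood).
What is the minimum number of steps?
8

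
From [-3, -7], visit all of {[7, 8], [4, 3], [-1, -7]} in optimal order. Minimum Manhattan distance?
25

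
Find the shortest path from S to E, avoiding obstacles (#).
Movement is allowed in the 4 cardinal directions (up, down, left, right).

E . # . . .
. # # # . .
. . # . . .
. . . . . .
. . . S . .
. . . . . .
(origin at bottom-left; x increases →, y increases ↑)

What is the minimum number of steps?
7
(one shortest path: (3, 1) → (2, 1) → (1, 1) → (0, 1) → (0, 2) → (0, 3) → (0, 4) → (0, 5))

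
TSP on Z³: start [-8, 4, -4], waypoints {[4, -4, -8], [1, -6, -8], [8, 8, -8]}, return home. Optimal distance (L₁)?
68
(one optimal route: (-8, 4, -4) → (1, -6, -8) → (4, -4, -8) → (8, 8, -8) → (-8, 4, -4))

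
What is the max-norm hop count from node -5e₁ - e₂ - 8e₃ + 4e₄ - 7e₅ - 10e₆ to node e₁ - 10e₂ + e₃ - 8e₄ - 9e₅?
12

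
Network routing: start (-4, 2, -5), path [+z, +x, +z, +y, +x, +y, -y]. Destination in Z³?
(-2, 3, -3)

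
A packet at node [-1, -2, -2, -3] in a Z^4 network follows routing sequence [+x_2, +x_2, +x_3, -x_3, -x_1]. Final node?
(-2, 0, -2, -3)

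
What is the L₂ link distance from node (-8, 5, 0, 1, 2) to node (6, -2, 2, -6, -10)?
21.0238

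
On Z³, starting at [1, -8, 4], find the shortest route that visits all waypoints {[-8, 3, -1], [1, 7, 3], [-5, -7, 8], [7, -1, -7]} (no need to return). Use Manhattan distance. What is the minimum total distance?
74
(one optimal route: (1, -8, 4) → (-5, -7, 8) → (-8, 3, -1) → (1, 7, 3) → (7, -1, -7))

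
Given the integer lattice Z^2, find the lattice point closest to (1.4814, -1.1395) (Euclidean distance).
(1, -1)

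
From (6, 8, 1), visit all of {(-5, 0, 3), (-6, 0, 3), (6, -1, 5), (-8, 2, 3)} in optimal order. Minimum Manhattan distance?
32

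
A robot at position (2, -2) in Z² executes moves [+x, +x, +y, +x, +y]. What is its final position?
(5, 0)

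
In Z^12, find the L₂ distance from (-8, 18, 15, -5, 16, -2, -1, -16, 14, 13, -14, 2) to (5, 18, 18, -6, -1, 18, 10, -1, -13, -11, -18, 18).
52.8299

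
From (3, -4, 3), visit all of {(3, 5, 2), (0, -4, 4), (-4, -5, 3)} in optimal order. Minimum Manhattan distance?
28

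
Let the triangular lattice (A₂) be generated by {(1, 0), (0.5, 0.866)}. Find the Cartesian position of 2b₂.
(1, 1.732)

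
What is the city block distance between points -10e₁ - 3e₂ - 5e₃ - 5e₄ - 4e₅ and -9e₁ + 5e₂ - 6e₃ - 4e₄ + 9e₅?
24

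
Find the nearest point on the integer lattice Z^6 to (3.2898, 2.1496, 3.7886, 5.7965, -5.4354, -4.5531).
(3, 2, 4, 6, -5, -5)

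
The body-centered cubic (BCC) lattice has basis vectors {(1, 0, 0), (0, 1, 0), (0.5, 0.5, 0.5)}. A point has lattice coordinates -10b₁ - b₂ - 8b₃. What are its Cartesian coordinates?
(-14, -5, -4)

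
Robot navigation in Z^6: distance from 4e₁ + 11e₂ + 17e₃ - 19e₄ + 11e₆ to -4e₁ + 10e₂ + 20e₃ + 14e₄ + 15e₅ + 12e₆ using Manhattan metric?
61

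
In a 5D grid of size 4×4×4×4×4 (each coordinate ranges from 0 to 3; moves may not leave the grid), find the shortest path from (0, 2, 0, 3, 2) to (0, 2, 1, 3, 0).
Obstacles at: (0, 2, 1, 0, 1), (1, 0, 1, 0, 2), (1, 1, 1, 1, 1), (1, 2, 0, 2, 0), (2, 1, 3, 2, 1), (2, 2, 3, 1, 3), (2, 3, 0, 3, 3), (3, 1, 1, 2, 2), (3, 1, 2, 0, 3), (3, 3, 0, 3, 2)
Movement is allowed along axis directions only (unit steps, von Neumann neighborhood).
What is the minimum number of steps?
3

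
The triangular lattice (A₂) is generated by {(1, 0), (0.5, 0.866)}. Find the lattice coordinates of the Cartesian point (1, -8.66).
6b₁ - 10b₂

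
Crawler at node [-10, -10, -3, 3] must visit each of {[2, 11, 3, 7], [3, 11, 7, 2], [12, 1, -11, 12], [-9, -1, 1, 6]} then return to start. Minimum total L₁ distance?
150
(one optimal route: (-10, -10, -3, 3) → (12, 1, -11, 12) → (2, 11, 3, 7) → (3, 11, 7, 2) → (-9, -1, 1, 6) → (-10, -10, -3, 3))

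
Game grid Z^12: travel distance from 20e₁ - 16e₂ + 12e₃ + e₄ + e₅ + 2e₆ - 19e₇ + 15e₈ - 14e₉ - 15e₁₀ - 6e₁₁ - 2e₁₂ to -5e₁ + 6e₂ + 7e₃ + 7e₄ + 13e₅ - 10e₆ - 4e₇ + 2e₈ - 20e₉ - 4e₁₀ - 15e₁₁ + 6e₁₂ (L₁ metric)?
144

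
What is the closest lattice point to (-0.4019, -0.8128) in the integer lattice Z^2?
(0, -1)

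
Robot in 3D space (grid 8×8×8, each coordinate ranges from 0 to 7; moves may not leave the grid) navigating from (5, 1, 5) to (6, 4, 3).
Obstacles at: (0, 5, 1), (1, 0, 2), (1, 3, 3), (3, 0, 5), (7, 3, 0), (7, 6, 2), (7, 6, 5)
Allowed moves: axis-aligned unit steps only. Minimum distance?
6
(one shortest path: (5, 1, 5) → (6, 1, 5) → (6, 2, 5) → (6, 3, 5) → (6, 4, 5) → (6, 4, 4) → (6, 4, 3))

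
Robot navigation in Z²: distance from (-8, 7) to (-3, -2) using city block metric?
14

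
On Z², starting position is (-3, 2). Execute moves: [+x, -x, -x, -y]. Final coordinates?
(-4, 1)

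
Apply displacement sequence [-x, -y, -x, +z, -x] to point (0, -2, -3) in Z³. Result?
(-3, -3, -2)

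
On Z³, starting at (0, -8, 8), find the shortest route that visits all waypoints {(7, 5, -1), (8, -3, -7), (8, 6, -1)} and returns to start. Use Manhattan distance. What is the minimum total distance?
74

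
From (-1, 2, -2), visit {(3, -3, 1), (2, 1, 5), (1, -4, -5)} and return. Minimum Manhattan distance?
40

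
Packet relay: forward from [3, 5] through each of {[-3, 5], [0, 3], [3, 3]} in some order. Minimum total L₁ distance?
10
(one optimal route: (3, 5) → (3, 3) → (0, 3) → (-3, 5))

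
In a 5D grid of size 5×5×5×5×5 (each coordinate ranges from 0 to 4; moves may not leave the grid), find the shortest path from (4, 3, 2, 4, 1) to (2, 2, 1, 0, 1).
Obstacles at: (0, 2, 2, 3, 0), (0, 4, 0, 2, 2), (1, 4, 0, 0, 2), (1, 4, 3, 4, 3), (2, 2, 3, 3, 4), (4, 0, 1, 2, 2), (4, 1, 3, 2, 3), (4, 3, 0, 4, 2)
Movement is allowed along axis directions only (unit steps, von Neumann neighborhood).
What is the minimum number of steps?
8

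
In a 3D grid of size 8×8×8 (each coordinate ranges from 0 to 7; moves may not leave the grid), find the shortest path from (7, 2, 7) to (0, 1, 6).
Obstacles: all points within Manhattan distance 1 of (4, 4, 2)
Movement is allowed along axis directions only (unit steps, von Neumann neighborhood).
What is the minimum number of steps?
9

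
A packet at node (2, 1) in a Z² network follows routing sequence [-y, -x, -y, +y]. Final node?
(1, 0)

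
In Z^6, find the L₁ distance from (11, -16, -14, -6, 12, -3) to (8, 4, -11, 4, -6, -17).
68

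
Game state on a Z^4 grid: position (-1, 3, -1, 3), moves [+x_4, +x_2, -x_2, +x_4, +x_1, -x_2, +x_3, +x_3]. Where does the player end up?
(0, 2, 1, 5)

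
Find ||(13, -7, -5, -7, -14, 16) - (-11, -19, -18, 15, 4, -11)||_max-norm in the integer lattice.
27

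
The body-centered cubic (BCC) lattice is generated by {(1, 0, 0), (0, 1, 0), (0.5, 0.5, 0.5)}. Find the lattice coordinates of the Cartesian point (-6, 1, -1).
-5b₁ + 2b₂ - 2b₃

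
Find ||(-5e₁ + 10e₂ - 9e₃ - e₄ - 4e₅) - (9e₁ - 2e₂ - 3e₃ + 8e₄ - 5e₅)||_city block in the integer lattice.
42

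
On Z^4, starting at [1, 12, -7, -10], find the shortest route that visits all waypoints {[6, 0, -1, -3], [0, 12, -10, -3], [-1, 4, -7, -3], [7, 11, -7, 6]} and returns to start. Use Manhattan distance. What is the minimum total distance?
90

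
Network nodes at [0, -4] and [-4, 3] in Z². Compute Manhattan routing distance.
11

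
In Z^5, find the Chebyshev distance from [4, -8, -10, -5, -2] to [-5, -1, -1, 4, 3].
9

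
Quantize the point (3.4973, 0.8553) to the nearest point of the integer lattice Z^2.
(3, 1)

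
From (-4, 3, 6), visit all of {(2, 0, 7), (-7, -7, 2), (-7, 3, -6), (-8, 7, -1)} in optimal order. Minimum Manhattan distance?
59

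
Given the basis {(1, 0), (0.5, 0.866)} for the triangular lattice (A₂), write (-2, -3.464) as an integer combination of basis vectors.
-4b₂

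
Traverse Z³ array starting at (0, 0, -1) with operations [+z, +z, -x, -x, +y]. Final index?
(-2, 1, 1)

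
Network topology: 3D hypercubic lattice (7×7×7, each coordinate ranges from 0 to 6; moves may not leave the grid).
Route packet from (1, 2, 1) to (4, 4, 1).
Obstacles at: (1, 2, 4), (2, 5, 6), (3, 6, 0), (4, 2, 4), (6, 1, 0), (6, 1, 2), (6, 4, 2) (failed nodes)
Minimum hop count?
5
(one shortest path: (1, 2, 1) → (2, 2, 1) → (3, 2, 1) → (4, 2, 1) → (4, 3, 1) → (4, 4, 1))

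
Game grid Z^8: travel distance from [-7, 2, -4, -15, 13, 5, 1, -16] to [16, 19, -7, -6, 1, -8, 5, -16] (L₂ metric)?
35.171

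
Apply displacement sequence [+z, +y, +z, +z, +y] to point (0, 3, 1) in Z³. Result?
(0, 5, 4)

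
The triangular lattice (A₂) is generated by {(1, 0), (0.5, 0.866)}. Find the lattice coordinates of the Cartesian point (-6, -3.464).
-4b₁ - 4b₂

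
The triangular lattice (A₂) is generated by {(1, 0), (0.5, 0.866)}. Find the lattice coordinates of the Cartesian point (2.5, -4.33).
5b₁ - 5b₂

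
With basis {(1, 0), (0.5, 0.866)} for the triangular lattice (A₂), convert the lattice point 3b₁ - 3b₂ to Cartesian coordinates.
(1.5, -2.598)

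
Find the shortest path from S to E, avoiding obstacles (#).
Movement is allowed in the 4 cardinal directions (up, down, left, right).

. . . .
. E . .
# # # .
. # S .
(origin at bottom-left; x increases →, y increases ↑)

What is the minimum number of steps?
5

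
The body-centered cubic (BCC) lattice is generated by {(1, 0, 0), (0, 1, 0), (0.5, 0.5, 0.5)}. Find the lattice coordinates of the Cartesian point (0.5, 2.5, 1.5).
-b₁ + b₂ + 3b₃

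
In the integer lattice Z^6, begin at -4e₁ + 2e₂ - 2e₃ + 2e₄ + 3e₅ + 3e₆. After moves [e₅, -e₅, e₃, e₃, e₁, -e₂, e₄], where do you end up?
(-3, 1, 0, 3, 3, 3)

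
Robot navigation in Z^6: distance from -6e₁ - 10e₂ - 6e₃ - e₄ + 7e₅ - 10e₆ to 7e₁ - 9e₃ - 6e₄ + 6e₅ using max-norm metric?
13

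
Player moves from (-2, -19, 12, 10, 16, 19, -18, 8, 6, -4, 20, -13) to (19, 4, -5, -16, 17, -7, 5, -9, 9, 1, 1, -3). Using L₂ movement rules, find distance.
62.6498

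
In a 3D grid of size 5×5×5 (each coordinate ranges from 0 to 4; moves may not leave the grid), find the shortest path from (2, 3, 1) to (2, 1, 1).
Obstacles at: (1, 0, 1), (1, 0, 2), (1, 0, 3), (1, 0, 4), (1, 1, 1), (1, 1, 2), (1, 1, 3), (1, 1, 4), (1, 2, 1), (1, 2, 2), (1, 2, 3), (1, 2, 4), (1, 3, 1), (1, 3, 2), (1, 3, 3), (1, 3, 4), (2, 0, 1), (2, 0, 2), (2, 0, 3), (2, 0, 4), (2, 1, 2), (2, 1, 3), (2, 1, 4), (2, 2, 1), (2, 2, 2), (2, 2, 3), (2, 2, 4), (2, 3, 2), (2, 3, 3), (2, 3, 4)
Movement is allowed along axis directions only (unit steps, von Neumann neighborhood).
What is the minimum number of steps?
4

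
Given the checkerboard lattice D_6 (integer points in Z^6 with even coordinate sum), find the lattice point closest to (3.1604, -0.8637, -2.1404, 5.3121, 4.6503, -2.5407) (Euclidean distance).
(3, -1, -2, 5, 5, -2)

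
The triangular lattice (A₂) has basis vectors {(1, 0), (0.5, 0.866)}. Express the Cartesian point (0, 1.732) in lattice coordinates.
-b₁ + 2b₂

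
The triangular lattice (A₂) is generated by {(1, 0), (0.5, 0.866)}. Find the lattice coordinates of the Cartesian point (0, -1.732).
b₁ - 2b₂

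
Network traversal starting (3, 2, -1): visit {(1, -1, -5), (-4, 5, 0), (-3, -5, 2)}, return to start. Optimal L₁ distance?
48
(one optimal route: (3, 2, -1) → (1, -1, -5) → (-3, -5, 2) → (-4, 5, 0) → (3, 2, -1))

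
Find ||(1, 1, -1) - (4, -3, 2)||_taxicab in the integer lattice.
10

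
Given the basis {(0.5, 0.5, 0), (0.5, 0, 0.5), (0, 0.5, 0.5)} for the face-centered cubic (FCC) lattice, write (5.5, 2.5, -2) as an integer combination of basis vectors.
10b₁ + b₂ - 5b₃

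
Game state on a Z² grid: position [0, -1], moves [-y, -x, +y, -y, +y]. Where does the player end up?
(-1, -1)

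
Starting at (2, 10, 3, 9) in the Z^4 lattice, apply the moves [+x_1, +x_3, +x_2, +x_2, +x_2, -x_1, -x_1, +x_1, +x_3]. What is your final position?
(2, 13, 5, 9)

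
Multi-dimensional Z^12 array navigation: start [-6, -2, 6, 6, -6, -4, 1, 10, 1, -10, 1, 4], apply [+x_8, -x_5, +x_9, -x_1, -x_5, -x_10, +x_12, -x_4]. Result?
(-7, -2, 6, 5, -8, -4, 1, 11, 2, -11, 1, 5)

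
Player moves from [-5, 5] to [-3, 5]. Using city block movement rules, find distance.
2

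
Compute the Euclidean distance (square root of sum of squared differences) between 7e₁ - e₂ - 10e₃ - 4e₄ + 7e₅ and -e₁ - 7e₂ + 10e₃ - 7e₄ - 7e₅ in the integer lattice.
26.5518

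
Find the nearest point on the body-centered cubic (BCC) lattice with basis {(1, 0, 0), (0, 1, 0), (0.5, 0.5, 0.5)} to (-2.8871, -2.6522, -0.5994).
(-2.5, -2.5, -0.5)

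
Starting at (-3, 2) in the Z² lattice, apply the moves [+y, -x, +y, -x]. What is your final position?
(-5, 4)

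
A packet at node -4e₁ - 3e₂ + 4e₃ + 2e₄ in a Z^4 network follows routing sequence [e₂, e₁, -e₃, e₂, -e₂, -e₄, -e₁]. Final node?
(-4, -2, 3, 1)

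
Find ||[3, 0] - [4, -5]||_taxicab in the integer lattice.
6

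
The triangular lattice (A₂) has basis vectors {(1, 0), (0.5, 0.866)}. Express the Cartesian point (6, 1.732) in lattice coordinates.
5b₁ + 2b₂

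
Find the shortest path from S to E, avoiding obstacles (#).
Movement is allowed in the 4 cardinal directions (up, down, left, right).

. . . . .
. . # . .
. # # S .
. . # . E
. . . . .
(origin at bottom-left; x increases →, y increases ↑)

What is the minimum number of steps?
2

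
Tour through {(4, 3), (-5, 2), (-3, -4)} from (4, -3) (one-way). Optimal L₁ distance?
24
(one optimal route: (4, -3) → (4, 3) → (-5, 2) → (-3, -4))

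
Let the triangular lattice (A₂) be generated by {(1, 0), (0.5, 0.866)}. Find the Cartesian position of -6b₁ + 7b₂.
(-2.5, 6.062)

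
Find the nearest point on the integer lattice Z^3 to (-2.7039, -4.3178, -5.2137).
(-3, -4, -5)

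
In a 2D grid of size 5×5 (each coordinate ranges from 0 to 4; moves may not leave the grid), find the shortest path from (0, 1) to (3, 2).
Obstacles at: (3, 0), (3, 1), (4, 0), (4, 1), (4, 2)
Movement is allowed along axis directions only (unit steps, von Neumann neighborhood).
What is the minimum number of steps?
4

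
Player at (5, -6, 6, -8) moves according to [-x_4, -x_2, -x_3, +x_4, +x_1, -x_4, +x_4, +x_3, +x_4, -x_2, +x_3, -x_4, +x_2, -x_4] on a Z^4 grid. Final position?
(6, -7, 7, -9)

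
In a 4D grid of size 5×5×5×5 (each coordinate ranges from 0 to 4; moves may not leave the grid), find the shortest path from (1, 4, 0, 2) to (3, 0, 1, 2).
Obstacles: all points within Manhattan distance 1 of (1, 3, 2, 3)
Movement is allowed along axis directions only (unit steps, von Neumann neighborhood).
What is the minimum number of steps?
7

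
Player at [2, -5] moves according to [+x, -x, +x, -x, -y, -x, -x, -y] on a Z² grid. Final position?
(0, -7)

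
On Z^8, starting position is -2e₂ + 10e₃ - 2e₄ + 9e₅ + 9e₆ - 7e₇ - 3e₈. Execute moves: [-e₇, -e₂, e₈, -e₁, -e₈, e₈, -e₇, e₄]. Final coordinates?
(-1, -3, 10, -1, 9, 9, -9, -2)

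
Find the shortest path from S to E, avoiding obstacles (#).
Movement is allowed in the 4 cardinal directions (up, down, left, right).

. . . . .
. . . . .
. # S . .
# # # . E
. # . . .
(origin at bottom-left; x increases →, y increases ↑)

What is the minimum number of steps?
3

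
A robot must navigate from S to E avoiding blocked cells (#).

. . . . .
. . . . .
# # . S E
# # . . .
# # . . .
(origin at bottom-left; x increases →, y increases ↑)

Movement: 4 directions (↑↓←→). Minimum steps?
1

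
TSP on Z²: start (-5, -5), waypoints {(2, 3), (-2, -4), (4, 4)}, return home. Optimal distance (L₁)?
36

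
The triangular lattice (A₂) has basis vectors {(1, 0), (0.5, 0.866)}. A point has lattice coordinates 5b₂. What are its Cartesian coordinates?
(2.5, 4.33)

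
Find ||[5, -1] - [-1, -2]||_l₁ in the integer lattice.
7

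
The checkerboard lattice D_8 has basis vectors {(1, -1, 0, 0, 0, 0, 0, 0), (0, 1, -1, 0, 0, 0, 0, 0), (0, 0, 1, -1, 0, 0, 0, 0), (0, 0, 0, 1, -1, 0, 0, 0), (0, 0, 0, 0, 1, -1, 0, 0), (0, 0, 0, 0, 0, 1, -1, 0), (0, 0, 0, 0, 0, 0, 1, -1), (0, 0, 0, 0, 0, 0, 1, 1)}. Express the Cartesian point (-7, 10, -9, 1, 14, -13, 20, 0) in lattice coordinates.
-7b₁ + 3b₂ - 6b₃ - 5b₄ + 9b₅ - 4b₆ + 8b₇ + 8b₈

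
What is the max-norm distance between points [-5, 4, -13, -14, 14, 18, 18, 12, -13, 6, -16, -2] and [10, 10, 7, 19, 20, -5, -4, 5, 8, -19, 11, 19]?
33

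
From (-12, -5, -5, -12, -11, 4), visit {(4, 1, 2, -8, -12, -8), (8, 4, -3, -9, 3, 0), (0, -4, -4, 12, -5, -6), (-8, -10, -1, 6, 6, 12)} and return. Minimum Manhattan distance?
240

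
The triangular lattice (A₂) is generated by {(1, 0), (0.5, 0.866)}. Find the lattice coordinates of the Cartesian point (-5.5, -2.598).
-4b₁ - 3b₂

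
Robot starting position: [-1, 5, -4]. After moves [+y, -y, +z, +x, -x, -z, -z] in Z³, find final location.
(-1, 5, -5)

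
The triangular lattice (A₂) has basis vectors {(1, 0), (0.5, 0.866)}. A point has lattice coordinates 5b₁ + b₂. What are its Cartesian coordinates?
(5.5, 0.866)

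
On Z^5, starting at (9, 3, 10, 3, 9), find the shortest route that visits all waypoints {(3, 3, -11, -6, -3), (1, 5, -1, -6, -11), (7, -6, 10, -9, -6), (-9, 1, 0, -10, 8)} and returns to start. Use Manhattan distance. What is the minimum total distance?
180
(one optimal route: (9, 3, 10, 3, 9) → (7, -6, 10, -9, -6) → (1, 5, -1, -6, -11) → (3, 3, -11, -6, -3) → (-9, 1, 0, -10, 8) → (9, 3, 10, 3, 9))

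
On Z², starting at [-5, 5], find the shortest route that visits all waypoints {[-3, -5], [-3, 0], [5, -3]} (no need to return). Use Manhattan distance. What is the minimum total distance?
22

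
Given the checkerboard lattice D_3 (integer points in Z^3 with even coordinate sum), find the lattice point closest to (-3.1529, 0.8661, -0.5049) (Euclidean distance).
(-3, 1, 0)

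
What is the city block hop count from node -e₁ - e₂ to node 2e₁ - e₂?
3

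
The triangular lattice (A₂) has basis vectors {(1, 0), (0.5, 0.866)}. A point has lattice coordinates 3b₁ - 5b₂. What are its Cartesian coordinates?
(0.5, -4.33)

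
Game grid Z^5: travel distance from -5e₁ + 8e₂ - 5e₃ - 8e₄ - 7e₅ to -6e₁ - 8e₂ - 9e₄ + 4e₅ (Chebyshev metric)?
16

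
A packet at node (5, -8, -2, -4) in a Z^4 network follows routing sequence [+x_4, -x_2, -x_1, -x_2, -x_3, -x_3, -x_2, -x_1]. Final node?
(3, -11, -4, -3)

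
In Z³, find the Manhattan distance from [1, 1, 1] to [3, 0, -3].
7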